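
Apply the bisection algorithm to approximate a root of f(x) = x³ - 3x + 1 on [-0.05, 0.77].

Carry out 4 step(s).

f(x) = x³ - 3x + 1
Initial interval: [-0.05, 0.77]

Iteration 1:
  c_1 = (-0.050000 + 0.770000)/2 = 0.360000
  f(c_1) = f(0.360000) = -0.033344
  f(a) × f(c) < 0, new interval: [-0.050000, 0.360000]
Iteration 2:
  c_2 = (-0.050000 + 0.360000)/2 = 0.155000
  f(c_2) = f(0.155000) = 0.538724
  f(a) × f(c) ≥ 0, new interval: [0.155000, 0.360000]
Iteration 3:
  c_3 = (0.155000 + 0.360000)/2 = 0.257500
  f(c_3) = f(0.257500) = 0.244574
  f(a) × f(c) ≥ 0, new interval: [0.257500, 0.360000]
Iteration 4:
  c_4 = (0.257500 + 0.360000)/2 = 0.308750
  f(c_4) = f(0.308750) = 0.103182
  f(a) × f(c) ≥ 0, new interval: [0.308750, 0.360000]

After 4 iteration(s), the approximation is c_4 = 0.308750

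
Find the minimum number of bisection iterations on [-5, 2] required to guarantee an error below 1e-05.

We need (b-a)/2^n ≤ 1e-05
(2 - (-5))/2^n ≤ 1e-05
7/2^n ≤ 1e-05
2^n ≥ 700000
n ≥ log₂(700000) = 19.42
n ≥ 20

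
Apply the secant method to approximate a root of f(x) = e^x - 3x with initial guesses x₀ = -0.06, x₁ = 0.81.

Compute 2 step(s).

f(x) = e^x - 3x
x₀ = -0.06, x₁ = 0.81

Secant formula: x_{n+1} = x_n - f(x_n)(x_n - x_{n-1})/(f(x_n) - f(x_{n-1}))

Iteration 1:
  f(-0.060000) = 1.121765
  f(0.810000) = -0.182092
  x_2 = 0.810000 - (-0.182092)×(0.810000 - (-0.060000))/(-0.182092 - 1.121765)
       = 0.688499
Iteration 2:
  f(0.810000) = -0.182092
  f(0.688499) = -0.074772
  x_3 = 0.688499 - (-0.074772)×(0.688499 - 0.810000)/(-0.074772 - (-0.182092))
       = 0.603847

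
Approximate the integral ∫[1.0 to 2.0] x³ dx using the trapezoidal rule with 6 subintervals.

f(x) = x³
a = 1.0, b = 2.0, n = 6
h = (b - a)/n = 0.166667

Trapezoidal rule: (h/2)[f(x₀) + 2f(x₁) + 2f(x₂) + ... + f(xₙ)]

x_0 = 1.0000, f(x_0) = 1.000000, coefficient = 1
x_1 = 1.1667, f(x_1) = 1.587963, coefficient = 2
x_2 = 1.3333, f(x_2) = 2.370370, coefficient = 2
x_3 = 1.5000, f(x_3) = 3.375000, coefficient = 2
x_4 = 1.6667, f(x_4) = 4.629630, coefficient = 2
x_5 = 1.8333, f(x_5) = 6.162037, coefficient = 2
x_6 = 2.0000, f(x_6) = 8.000000, coefficient = 1

I ≈ (0.166667/2) × 45.250000 = 3.770833
Exact value: 3.750000
Error: 0.020833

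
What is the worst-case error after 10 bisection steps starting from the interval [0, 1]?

Bisection error bound: |error| ≤ (b-a)/2^n
|error| ≤ (1 - 0)/2^10 = 1/2^10
|error| ≤ 0.0009765625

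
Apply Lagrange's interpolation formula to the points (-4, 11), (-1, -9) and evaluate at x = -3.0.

Lagrange interpolation formula:
P(x) = Σ yᵢ × Lᵢ(x)
where Lᵢ(x) = Π_{j≠i} (x - xⱼ)/(xᵢ - xⱼ)

L_0(-3.0) = (-3.0 - (-1))/(-4 - (-1)) = 0.666667
L_1(-3.0) = (-3.0 - (-4))/(-1 - (-4)) = 0.333333

P(-3.0) = 11×L_0(-3.0) + (-9)×L_1(-3.0)
P(-3.0) = 4.333333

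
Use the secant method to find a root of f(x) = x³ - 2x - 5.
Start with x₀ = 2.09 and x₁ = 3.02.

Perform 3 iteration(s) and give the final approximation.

f(x) = x³ - 2x - 5
x₀ = 2.09, x₁ = 3.02

Secant formula: x_{n+1} = x_n - f(x_n)(x_n - x_{n-1})/(f(x_n) - f(x_{n-1}))

Iteration 1:
  f(2.090000) = -0.050671
  f(3.020000) = 16.503608
  x_2 = 3.020000 - 16.503608×(3.020000 - 2.090000)/(16.503608 - (-0.050671))
       = 2.092847
Iteration 2:
  f(3.020000) = 16.503608
  f(2.092847) = -0.019010
  x_3 = 2.092847 - (-0.019010)×(2.092847 - 3.020000)/(-0.019010 - 16.503608)
       = 2.093913
Iteration 3:
  f(2.092847) = -0.019010
  f(2.093913) = -0.007120
  x_4 = 2.093913 - (-0.007120)×(2.093913 - 2.092847)/(-0.007120 - (-0.019010))
       = 2.094552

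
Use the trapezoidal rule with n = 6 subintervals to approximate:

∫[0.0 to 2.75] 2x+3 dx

f(x) = 2x+3
a = 0.0, b = 2.75, n = 6
h = (b - a)/n = 0.458333

Trapezoidal rule: (h/2)[f(x₀) + 2f(x₁) + 2f(x₂) + ... + f(xₙ)]

x_0 = 0.0000, f(x_0) = 3.000000, coefficient = 1
x_1 = 0.4583, f(x_1) = 3.916667, coefficient = 2
x_2 = 0.9167, f(x_2) = 4.833333, coefficient = 2
x_3 = 1.3750, f(x_3) = 5.750000, coefficient = 2
x_4 = 1.8333, f(x_4) = 6.666667, coefficient = 2
x_5 = 2.2917, f(x_5) = 7.583333, coefficient = 2
x_6 = 2.7500, f(x_6) = 8.500000, coefficient = 1

I ≈ (0.458333/2) × 69.000000 = 15.812500
Exact value: 15.812500
Error: 0.000000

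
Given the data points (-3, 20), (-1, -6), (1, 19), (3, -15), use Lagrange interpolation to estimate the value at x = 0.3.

Lagrange interpolation formula:
P(x) = Σ yᵢ × Lᵢ(x)
where Lᵢ(x) = Π_{j≠i} (x - xⱼ)/(xᵢ - xⱼ)

L_0(0.3) = (0.3 - (-1))/(-3 - (-1)) × (0.3 - 1)/(-3 - 1) × (0.3 - 3)/(-3 - 3) = -0.051187
L_1(0.3) = (0.3 - (-3))/(-1 - (-3)) × (0.3 - 1)/(-1 - 1) × (0.3 - 3)/(-1 - 3) = 0.389812
L_2(0.3) = (0.3 - (-3))/(1 - (-3)) × (0.3 - (-1))/(1 - (-1)) × (0.3 - 3)/(1 - 3) = 0.723938
L_3(0.3) = (0.3 - (-3))/(3 - (-3)) × (0.3 - (-1))/(3 - (-1)) × (0.3 - 1)/(3 - 1) = -0.062562

P(0.3) = 20×L_0(0.3) + (-6)×L_1(0.3) + 19×L_2(0.3) + (-15)×L_3(0.3)
P(0.3) = 11.330625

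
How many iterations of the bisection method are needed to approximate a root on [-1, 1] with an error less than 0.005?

We need (b-a)/2^n ≤ 0.005
(1 - (-1))/2^n ≤ 0.005
2/2^n ≤ 0.005
2^n ≥ 400
n ≥ log₂(400) = 8.64
n ≥ 9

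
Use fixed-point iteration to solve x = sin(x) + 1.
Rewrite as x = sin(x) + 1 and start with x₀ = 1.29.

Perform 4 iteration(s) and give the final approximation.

Equation: x = sin(x) + 1
Fixed-point form: x = sin(x) + 1
x₀ = 1.29

x_1 = g(1.290000) = 1.960835
x_2 = g(1.960835) = 1.924894
x_3 = g(1.924894) = 1.937960
x_4 = g(1.937960) = 1.933349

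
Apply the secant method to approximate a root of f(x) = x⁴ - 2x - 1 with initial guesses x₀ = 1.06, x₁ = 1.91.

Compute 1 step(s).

f(x) = x⁴ - 2x - 1
x₀ = 1.06, x₁ = 1.91

Secant formula: x_{n+1} = x_n - f(x_n)(x_n - x_{n-1})/(f(x_n) - f(x_{n-1}))

Iteration 1:
  f(1.060000) = -1.857523
  f(1.910000) = 8.488634
  x_2 = 1.910000 - 8.488634×(1.910000 - 1.060000)/(8.488634 - (-1.857523))
       = 1.212607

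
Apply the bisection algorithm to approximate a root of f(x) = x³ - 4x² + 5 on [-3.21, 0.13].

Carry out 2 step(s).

f(x) = x³ - 4x² + 5
Initial interval: [-3.21, 0.13]

Iteration 1:
  c_1 = (-3.210000 + 0.130000)/2 = -1.540000
  f(c_1) = f(-1.540000) = -8.138664
  f(a) × f(c) ≥ 0, new interval: [-1.540000, 0.130000]
Iteration 2:
  c_2 = (-1.540000 + 0.130000)/2 = -0.705000
  f(c_2) = f(-0.705000) = 2.661497
  f(a) × f(c) < 0, new interval: [-1.540000, -0.705000]

After 2 iteration(s), the approximation is c_2 = -0.705000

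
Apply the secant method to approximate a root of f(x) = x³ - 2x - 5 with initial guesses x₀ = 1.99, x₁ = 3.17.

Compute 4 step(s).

f(x) = x³ - 2x - 5
x₀ = 1.99, x₁ = 3.17

Secant formula: x_{n+1} = x_n - f(x_n)(x_n - x_{n-1})/(f(x_n) - f(x_{n-1}))

Iteration 1:
  f(1.990000) = -1.099401
  f(3.170000) = 20.515013
  x_2 = 3.170000 - 20.515013×(3.170000 - 1.990000)/(20.515013 - (-1.099401))
       = 2.050020
Iteration 2:
  f(3.170000) = 20.515013
  f(2.050020) = -0.484665
  x_3 = 2.050020 - (-0.484665)×(2.050020 - 3.170000)/(-0.484665 - 20.515013)
       = 2.075869
Iteration 3:
  f(2.050020) = -0.484665
  f(2.075869) = -0.206342
  x_4 = 2.075869 - (-0.206342)×(2.075869 - 2.050020)/(-0.206342 - (-0.484665))
       = 2.095032
Iteration 4:
  f(2.075869) = -0.206342
  f(2.095032) = 0.005366
  x_5 = 2.095032 - 0.005366×(2.095032 - 2.075869)/(0.005366 - (-0.206342))
       = 2.094546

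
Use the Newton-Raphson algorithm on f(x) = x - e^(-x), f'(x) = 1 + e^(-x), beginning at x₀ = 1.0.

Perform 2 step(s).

f(x) = x - e^(-x)
f'(x) = 1 + e^(-x)
x₀ = 1.0

Newton-Raphson formula: x_{n+1} = x_n - f(x_n)/f'(x_n)

Iteration 1:
  f(1.000000) = 0.632121
  f'(1.000000) = 1.367879
  x_1 = 1.000000 - 0.632121/1.367879 = 0.537883
Iteration 2:
  f(0.537883) = -0.046100
  f'(0.537883) = 1.583983
  x_2 = 0.537883 - (-0.046100)/1.583983 = 0.566987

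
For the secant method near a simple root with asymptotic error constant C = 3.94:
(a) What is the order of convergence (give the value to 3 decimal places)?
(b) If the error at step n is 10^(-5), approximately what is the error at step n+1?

(a) Secant method has superlinear convergence with order φ = (1+√5)/2 ≈ 1.618.
    This means |e_{n+1}| ≈ C|e_n|^1.618.

(b) With |e_n| = 10^(-5) and C = 3.94:
    |e_{n+1}| ≈ 3.94 × (10^(-5))^1.618 = 3.94 × 10^(-8.09)

(a) ≈ 1.618 (golden ratio); (b) |e_{n+1}| ≈ 3.201e-08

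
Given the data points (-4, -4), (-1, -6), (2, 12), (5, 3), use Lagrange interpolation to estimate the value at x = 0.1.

Lagrange interpolation formula:
P(x) = Σ yᵢ × Lᵢ(x)
where Lᵢ(x) = Π_{j≠i} (x - xⱼ)/(xᵢ - xⱼ)

L_0(0.1) = (0.1 - (-1))/(-4 - (-1)) × (0.1 - 2)/(-4 - 2) × (0.1 - 5)/(-4 - 5) = -0.063216
L_1(0.1) = (0.1 - (-4))/(-1 - (-4)) × (0.1 - 2)/(-1 - 2) × (0.1 - 5)/(-1 - 5) = 0.706870
L_2(0.1) = (0.1 - (-4))/(2 - (-4)) × (0.1 - (-1))/(2 - (-1)) × (0.1 - 5)/(2 - 5) = 0.409241
L_3(0.1) = (0.1 - (-4))/(5 - (-4)) × (0.1 - (-1))/(5 - (-1)) × (0.1 - 2)/(5 - 2) = -0.052895

P(0.1) = (-4)×L_0(0.1) + (-6)×L_1(0.1) + 12×L_2(0.1) + 3×L_3(0.1)
P(0.1) = 0.763846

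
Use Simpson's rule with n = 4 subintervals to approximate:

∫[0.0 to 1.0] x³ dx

f(x) = x³
a = 0.0, b = 1.0, n = 4
h = (b - a)/n = 0.250000

Simpson's rule: (h/3)[f(x₀) + 4f(x₁) + 2f(x₂) + ... + f(xₙ)]

x_0 = 0.0000, f(x_0) = 0.000000, coefficient = 1
x_1 = 0.2500, f(x_1) = 0.015625, coefficient = 4
x_2 = 0.5000, f(x_2) = 0.125000, coefficient = 2
x_3 = 0.7500, f(x_3) = 0.421875, coefficient = 4
x_4 = 1.0000, f(x_4) = 1.000000, coefficient = 1

I ≈ (0.250000/3) × 3.000000 = 0.250000
Exact value: 0.250000
Error: 0.000000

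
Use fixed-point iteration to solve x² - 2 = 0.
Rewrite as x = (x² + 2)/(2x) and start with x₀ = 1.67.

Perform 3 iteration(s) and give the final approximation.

Equation: x² - 2 = 0
Fixed-point form: x = (x² + 2)/(2x)
x₀ = 1.67

x_1 = g(1.670000) = 1.433802
x_2 = g(1.433802) = 1.414347
x_3 = g(1.414347) = 1.414214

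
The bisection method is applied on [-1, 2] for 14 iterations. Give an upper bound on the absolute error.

Bisection error bound: |error| ≤ (b-a)/2^n
|error| ≤ (2 - (-1))/2^14 = 3/2^14
|error| ≤ 0.0001831055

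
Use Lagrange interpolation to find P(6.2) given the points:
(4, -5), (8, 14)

Lagrange interpolation formula:
P(x) = Σ yᵢ × Lᵢ(x)
where Lᵢ(x) = Π_{j≠i} (x - xⱼ)/(xᵢ - xⱼ)

L_0(6.2) = (6.2 - 8)/(4 - 8) = 0.450000
L_1(6.2) = (6.2 - 4)/(8 - 4) = 0.550000

P(6.2) = (-5)×L_0(6.2) + 14×L_1(6.2)
P(6.2) = 5.450000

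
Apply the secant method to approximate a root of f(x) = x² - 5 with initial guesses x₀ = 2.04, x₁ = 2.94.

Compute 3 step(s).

f(x) = x² - 5
x₀ = 2.04, x₁ = 2.94

Secant formula: x_{n+1} = x_n - f(x_n)(x_n - x_{n-1})/(f(x_n) - f(x_{n-1}))

Iteration 1:
  f(2.040000) = -0.838400
  f(2.940000) = 3.643600
  x_2 = 2.940000 - 3.643600×(2.940000 - 2.040000)/(3.643600 - (-0.838400))
       = 2.208353
Iteration 2:
  f(2.940000) = 3.643600
  f(2.208353) = -0.123175
  x_3 = 2.208353 - (-0.123175)×(2.208353 - 2.940000)/(-0.123175 - 3.643600)
       = 2.232279
Iteration 3:
  f(2.208353) = -0.123175
  f(2.232279) = -0.016932
  x_4 = 2.232279 - (-0.016932)×(2.232279 - 2.208353)/(-0.016932 - (-0.123175))
       = 2.236092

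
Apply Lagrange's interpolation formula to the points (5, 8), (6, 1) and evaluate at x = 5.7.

Lagrange interpolation formula:
P(x) = Σ yᵢ × Lᵢ(x)
where Lᵢ(x) = Π_{j≠i} (x - xⱼ)/(xᵢ - xⱼ)

L_0(5.7) = (5.7 - 6)/(5 - 6) = 0.300000
L_1(5.7) = (5.7 - 5)/(6 - 5) = 0.700000

P(5.7) = 8×L_0(5.7) + 1×L_1(5.7)
P(5.7) = 3.100000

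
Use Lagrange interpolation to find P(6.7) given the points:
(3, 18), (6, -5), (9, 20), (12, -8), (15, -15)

Lagrange interpolation formula:
P(x) = Σ yᵢ × Lᵢ(x)
where Lᵢ(x) = Π_{j≠i} (x - xⱼ)/(xᵢ - xⱼ)

L_0(6.7) = (6.7 - 6)/(3 - 6) × (6.7 - 9)/(3 - 9) × (6.7 - 12)/(3 - 12) × (6.7 - 15)/(3 - 15) = -0.036432
L_1(6.7) = (6.7 - 3)/(6 - 3) × (6.7 - 9)/(6 - 9) × (6.7 - 12)/(6 - 12) × (6.7 - 15)/(6 - 15) = 0.770278
L_2(6.7) = (6.7 - 3)/(9 - 3) × (6.7 - 6)/(9 - 6) × (6.7 - 12)/(9 - 12) × (6.7 - 15)/(9 - 15) = 0.351648
L_3(6.7) = (6.7 - 3)/(12 - 3) × (6.7 - 6)/(12 - 6) × (6.7 - 9)/(12 - 9) × (6.7 - 15)/(12 - 15) = -0.101735
L_4(6.7) = (6.7 - 3)/(15 - 3) × (6.7 - 6)/(15 - 6) × (6.7 - 9)/(15 - 9) × (6.7 - 12)/(15 - 12) = 0.016241

P(6.7) = 18×L_0(6.7) + (-5)×L_1(6.7) + 20×L_2(6.7) + (-8)×L_3(6.7) + (-15)×L_4(6.7)
P(6.7) = 3.096071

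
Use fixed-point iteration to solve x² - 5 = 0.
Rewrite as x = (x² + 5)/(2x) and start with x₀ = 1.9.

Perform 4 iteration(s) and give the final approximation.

Equation: x² - 5 = 0
Fixed-point form: x = (x² + 5)/(2x)
x₀ = 1.9

x_1 = g(1.900000) = 2.265789
x_2 = g(2.265789) = 2.236263
x_3 = g(2.236263) = 2.236068
x_4 = g(2.236068) = 2.236068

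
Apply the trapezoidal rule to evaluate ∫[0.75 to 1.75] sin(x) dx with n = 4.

f(x) = sin(x)
a = 0.75, b = 1.75, n = 4
h = (b - a)/n = 0.250000

Trapezoidal rule: (h/2)[f(x₀) + 2f(x₁) + 2f(x₂) + ... + f(xₙ)]

x_0 = 0.7500, f(x_0) = 0.681639, coefficient = 1
x_1 = 1.0000, f(x_1) = 0.841471, coefficient = 2
x_2 = 1.2500, f(x_2) = 0.948985, coefficient = 2
x_3 = 1.5000, f(x_3) = 0.997495, coefficient = 2
x_4 = 1.7500, f(x_4) = 0.983986, coefficient = 1

I ≈ (0.250000/2) × 7.241526 = 0.905191
Exact value: 0.909935
Error: 0.004744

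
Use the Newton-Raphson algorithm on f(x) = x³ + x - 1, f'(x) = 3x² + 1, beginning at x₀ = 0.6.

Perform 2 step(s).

f(x) = x³ + x - 1
f'(x) = 3x² + 1
x₀ = 0.6

Newton-Raphson formula: x_{n+1} = x_n - f(x_n)/f'(x_n)

Iteration 1:
  f(0.600000) = -0.184000
  f'(0.600000) = 2.080000
  x_1 = 0.600000 - (-0.184000)/2.080000 = 0.688462
Iteration 2:
  f(0.688462) = 0.014778
  f'(0.688462) = 2.421938
  x_2 = 0.688462 - 0.014778/2.421938 = 0.682360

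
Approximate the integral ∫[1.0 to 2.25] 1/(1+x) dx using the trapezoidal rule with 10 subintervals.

f(x) = 1/(1+x)
a = 1.0, b = 2.25, n = 10
h = (b - a)/n = 0.125000

Trapezoidal rule: (h/2)[f(x₀) + 2f(x₁) + 2f(x₂) + ... + f(xₙ)]

x_0 = 1.0000, f(x_0) = 0.500000, coefficient = 1
x_1 = 1.1250, f(x_1) = 0.470588, coefficient = 2
x_2 = 1.2500, f(x_2) = 0.444444, coefficient = 2
x_3 = 1.3750, f(x_3) = 0.421053, coefficient = 2
x_4 = 1.5000, f(x_4) = 0.400000, coefficient = 2
x_5 = 1.6250, f(x_5) = 0.380952, coefficient = 2
x_6 = 1.7500, f(x_6) = 0.363636, coefficient = 2
x_7 = 1.8750, f(x_7) = 0.347826, coefficient = 2
x_8 = 2.0000, f(x_8) = 0.333333, coefficient = 2
x_9 = 2.1250, f(x_9) = 0.320000, coefficient = 2
x_10 = 2.2500, f(x_10) = 0.307692, coefficient = 1

I ≈ (0.125000/2) × 7.771359 = 0.485710
Exact value: 0.485508
Error: 0.000202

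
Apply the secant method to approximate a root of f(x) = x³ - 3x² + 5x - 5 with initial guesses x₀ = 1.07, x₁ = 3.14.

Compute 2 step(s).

f(x) = x³ - 3x² + 5x - 5
x₀ = 1.07, x₁ = 3.14

Secant formula: x_{n+1} = x_n - f(x_n)(x_n - x_{n-1})/(f(x_n) - f(x_{n-1}))

Iteration 1:
  f(1.070000) = -1.859657
  f(3.140000) = 12.080344
  x_2 = 3.140000 - 12.080344×(3.140000 - 1.070000)/(12.080344 - (-1.859657))
       = 1.346147
Iteration 2:
  f(3.140000) = 12.080344
  f(1.346147) = -1.266231
  x_3 = 1.346147 - (-1.266231)×(1.346147 - 3.140000)/(-1.266231 - 12.080344)
       = 1.516335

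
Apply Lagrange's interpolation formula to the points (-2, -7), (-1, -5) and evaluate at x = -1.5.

Lagrange interpolation formula:
P(x) = Σ yᵢ × Lᵢ(x)
where Lᵢ(x) = Π_{j≠i} (x - xⱼ)/(xᵢ - xⱼ)

L_0(-1.5) = (-1.5 - (-1))/(-2 - (-1)) = 0.500000
L_1(-1.5) = (-1.5 - (-2))/(-1 - (-2)) = 0.500000

P(-1.5) = (-7)×L_0(-1.5) + (-5)×L_1(-1.5)
P(-1.5) = -6.000000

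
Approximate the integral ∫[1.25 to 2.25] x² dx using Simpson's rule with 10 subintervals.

f(x) = x²
a = 1.25, b = 2.25, n = 10
h = (b - a)/n = 0.100000

Simpson's rule: (h/3)[f(x₀) + 4f(x₁) + 2f(x₂) + ... + f(xₙ)]

x_0 = 1.2500, f(x_0) = 1.562500, coefficient = 1
x_1 = 1.3500, f(x_1) = 1.822500, coefficient = 4
x_2 = 1.4500, f(x_2) = 2.102500, coefficient = 2
x_3 = 1.5500, f(x_3) = 2.402500, coefficient = 4
x_4 = 1.6500, f(x_4) = 2.722500, coefficient = 2
x_5 = 1.7500, f(x_5) = 3.062500, coefficient = 4
x_6 = 1.8500, f(x_6) = 3.422500, coefficient = 2
x_7 = 1.9500, f(x_7) = 3.802500, coefficient = 4
x_8 = 2.0500, f(x_8) = 4.202500, coefficient = 2
x_9 = 2.1500, f(x_9) = 4.622500, coefficient = 4
x_10 = 2.2500, f(x_10) = 5.062500, coefficient = 1

I ≈ (0.100000/3) × 94.375000 = 3.145833
Exact value: 3.145833
Error: 0.000000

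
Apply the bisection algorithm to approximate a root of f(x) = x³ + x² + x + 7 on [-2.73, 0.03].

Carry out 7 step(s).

f(x) = x³ + x² + x + 7
Initial interval: [-2.73, 0.03]

Iteration 1:
  c_1 = (-2.730000 + 0.030000)/2 = -1.350000
  f(c_1) = f(-1.350000) = 5.012125
  f(a) × f(c) < 0, new interval: [-2.730000, -1.350000]
Iteration 2:
  c_2 = (-2.730000 + (-1.350000))/2 = -2.040000
  f(c_2) = f(-2.040000) = 0.631936
  f(a) × f(c) < 0, new interval: [-2.730000, -2.040000]
Iteration 3:
  c_3 = (-2.730000 + (-2.040000))/2 = -2.385000
  f(c_3) = f(-2.385000) = -3.263192
  f(a) × f(c) ≥ 0, new interval: [-2.385000, -2.040000]
Iteration 4:
  c_4 = (-2.385000 + (-2.040000))/2 = -2.212500
  f(c_4) = f(-2.212500) = -1.147877
  f(a) × f(c) ≥ 0, new interval: [-2.212500, -2.040000]
Iteration 5:
  c_5 = (-2.212500 + (-2.040000))/2 = -2.126250
  f(c_5) = f(-2.126250) = -0.217958
  f(a) × f(c) ≥ 0, new interval: [-2.126250, -2.040000]
Iteration 6:
  c_6 = (-2.126250 + (-2.040000))/2 = -2.083125
  f(c_6) = f(-2.083125) = 0.216752
  f(a) × f(c) < 0, new interval: [-2.126250, -2.083125]
Iteration 7:
  c_7 = (-2.126250 + (-2.083125))/2 = -2.104687
  f(c_7) = f(-2.104687) = 0.001868
  f(a) × f(c) < 0, new interval: [-2.126250, -2.104687]

After 7 iteration(s), the approximation is c_7 = -2.104687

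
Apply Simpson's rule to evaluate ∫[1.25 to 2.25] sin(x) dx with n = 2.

f(x) = sin(x)
a = 1.25, b = 2.25, n = 2
h = (b - a)/n = 0.500000

Simpson's rule: (h/3)[f(x₀) + 4f(x₁) + 2f(x₂) + ... + f(xₙ)]

x_0 = 1.2500, f(x_0) = 0.948985, coefficient = 1
x_1 = 1.7500, f(x_1) = 0.983986, coefficient = 4
x_2 = 2.2500, f(x_2) = 0.778073, coefficient = 1

I ≈ (0.500000/3) × 5.663002 = 0.943834
Exact value: 0.943496
Error: 0.000338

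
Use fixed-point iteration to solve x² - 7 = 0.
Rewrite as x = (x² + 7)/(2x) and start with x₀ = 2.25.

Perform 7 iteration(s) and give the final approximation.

Equation: x² - 7 = 0
Fixed-point form: x = (x² + 7)/(2x)
x₀ = 2.25

x_1 = g(2.250000) = 2.680556
x_2 = g(2.680556) = 2.645977
x_3 = g(2.645977) = 2.645751
x_4 = g(2.645751) = 2.645751
x_5 = g(2.645751) = 2.645751
x_6 = g(2.645751) = 2.645751
x_7 = g(2.645751) = 2.645751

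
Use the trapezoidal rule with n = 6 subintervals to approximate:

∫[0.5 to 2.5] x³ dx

f(x) = x³
a = 0.5, b = 2.5, n = 6
h = (b - a)/n = 0.333333

Trapezoidal rule: (h/2)[f(x₀) + 2f(x₁) + 2f(x₂) + ... + f(xₙ)]

x_0 = 0.5000, f(x_0) = 0.125000, coefficient = 1
x_1 = 0.8333, f(x_1) = 0.578704, coefficient = 2
x_2 = 1.1667, f(x_2) = 1.587963, coefficient = 2
x_3 = 1.5000, f(x_3) = 3.375000, coefficient = 2
x_4 = 1.8333, f(x_4) = 6.162037, coefficient = 2
x_5 = 2.1667, f(x_5) = 10.171296, coefficient = 2
x_6 = 2.5000, f(x_6) = 15.625000, coefficient = 1

I ≈ (0.333333/2) × 59.500000 = 9.916667
Exact value: 9.750000
Error: 0.166667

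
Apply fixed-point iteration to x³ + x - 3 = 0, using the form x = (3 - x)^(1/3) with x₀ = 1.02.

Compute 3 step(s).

Equation: x³ + x - 3 = 0
Fixed-point form: x = (3 - x)^(1/3)
x₀ = 1.02

x_1 = g(1.020000) = 1.255707
x_2 = g(1.255707) = 1.203760
x_3 = g(1.203760) = 1.215593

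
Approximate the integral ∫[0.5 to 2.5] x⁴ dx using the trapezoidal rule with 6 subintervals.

f(x) = x⁴
a = 0.5, b = 2.5, n = 6
h = (b - a)/n = 0.333333

Trapezoidal rule: (h/2)[f(x₀) + 2f(x₁) + 2f(x₂) + ... + f(xₙ)]

x_0 = 0.5000, f(x_0) = 0.062500, coefficient = 1
x_1 = 0.8333, f(x_1) = 0.482253, coefficient = 2
x_2 = 1.1667, f(x_2) = 1.852623, coefficient = 2
x_3 = 1.5000, f(x_3) = 5.062500, coefficient = 2
x_4 = 1.8333, f(x_4) = 11.297068, coefficient = 2
x_5 = 2.1667, f(x_5) = 22.037809, coefficient = 2
x_6 = 2.5000, f(x_6) = 39.062500, coefficient = 1

I ≈ (0.333333/2) × 120.589506 = 20.098251
Exact value: 19.525000
Error: 0.573251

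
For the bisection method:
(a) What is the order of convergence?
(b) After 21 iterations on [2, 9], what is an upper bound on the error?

(a) Bisection has linear (order 1) convergence; the error is halved each step.

(b) Error bound = (b-a)/2^n = (9 - 2)/2^{21}
    = 7/2^{21}

(a) 1 (linear); (b) error ≤ 3.34e-06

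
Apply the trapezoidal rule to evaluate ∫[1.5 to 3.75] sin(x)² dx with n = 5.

f(x) = sin(x)²
a = 1.5, b = 3.75, n = 5
h = (b - a)/n = 0.450000

Trapezoidal rule: (h/2)[f(x₀) + 2f(x₁) + 2f(x₂) + ... + f(xₙ)]

x_0 = 1.5000, f(x_0) = 0.994996, coefficient = 1
x_1 = 1.9500, f(x_1) = 0.862966, coefficient = 2
x_2 = 2.4000, f(x_2) = 0.456251, coefficient = 2
x_3 = 2.8500, f(x_3) = 0.082644, coefficient = 2
x_4 = 3.3000, f(x_4) = 0.024884, coefficient = 2
x_5 = 3.7500, f(x_5) = 0.326682, coefficient = 1

I ≈ (0.450000/2) × 4.175167 = 0.939412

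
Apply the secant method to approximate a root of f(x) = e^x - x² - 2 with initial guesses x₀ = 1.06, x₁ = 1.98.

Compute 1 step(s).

f(x) = e^x - x² - 2
x₀ = 1.06, x₁ = 1.98

Secant formula: x_{n+1} = x_n - f(x_n)(x_n - x_{n-1})/(f(x_n) - f(x_{n-1}))

Iteration 1:
  f(1.060000) = -0.237229
  f(1.980000) = 1.322343
  x_2 = 1.980000 - 1.322343×(1.980000 - 1.060000)/(1.322343 - (-0.237229))
       = 1.199943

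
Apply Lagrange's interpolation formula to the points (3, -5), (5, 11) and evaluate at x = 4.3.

Lagrange interpolation formula:
P(x) = Σ yᵢ × Lᵢ(x)
where Lᵢ(x) = Π_{j≠i} (x - xⱼ)/(xᵢ - xⱼ)

L_0(4.3) = (4.3 - 5)/(3 - 5) = 0.350000
L_1(4.3) = (4.3 - 3)/(5 - 3) = 0.650000

P(4.3) = (-5)×L_0(4.3) + 11×L_1(4.3)
P(4.3) = 5.400000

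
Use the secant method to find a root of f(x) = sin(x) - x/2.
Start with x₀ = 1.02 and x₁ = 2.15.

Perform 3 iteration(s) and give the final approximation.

f(x) = sin(x) - x/2
x₀ = 1.02, x₁ = 2.15

Secant formula: x_{n+1} = x_n - f(x_n)(x_n - x_{n-1})/(f(x_n) - f(x_{n-1}))

Iteration 1:
  f(1.020000) = 0.342108
  f(2.150000) = -0.238101
  x_2 = 2.150000 - (-0.238101)×(2.150000 - 1.020000)/(-0.238101 - 0.342108)
       = 1.686280
Iteration 2:
  f(2.150000) = -0.238101
  f(1.686280) = 0.150199
  x_3 = 1.686280 - 0.150199×(1.686280 - 2.150000)/(0.150199 - (-0.238101))
       = 1.865652
Iteration 3:
  f(1.686280) = 0.150199
  f(1.865652) = 0.024018
  x_4 = 1.865652 - 0.024018×(1.865652 - 1.686280)/(0.024018 - 0.150199)
       = 1.899795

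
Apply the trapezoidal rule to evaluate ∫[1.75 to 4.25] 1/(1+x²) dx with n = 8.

f(x) = 1/(1+x²)
a = 1.75, b = 4.25, n = 8
h = (b - a)/n = 0.312500

Trapezoidal rule: (h/2)[f(x₀) + 2f(x₁) + 2f(x₂) + ... + f(xₙ)]

x_0 = 1.7500, f(x_0) = 0.246154, coefficient = 1
x_1 = 2.0625, f(x_1) = 0.190335, coefficient = 2
x_2 = 2.3750, f(x_2) = 0.150588, coefficient = 2
x_3 = 2.6875, f(x_3) = 0.121615, coefficient = 2
x_4 = 3.0000, f(x_4) = 0.100000, coefficient = 2
x_5 = 3.3125, f(x_5) = 0.083524, coefficient = 2
x_6 = 3.6250, f(x_6) = 0.070718, coefficient = 2
x_7 = 3.9375, f(x_7) = 0.060592, coefficient = 2
x_8 = 4.2500, f(x_8) = 0.052459, coefficient = 1

I ≈ (0.312500/2) × 1.853356 = 0.289587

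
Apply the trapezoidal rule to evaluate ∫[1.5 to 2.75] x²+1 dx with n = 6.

f(x) = x²+1
a = 1.5, b = 2.75, n = 6
h = (b - a)/n = 0.208333

Trapezoidal rule: (h/2)[f(x₀) + 2f(x₁) + 2f(x₂) + ... + f(xₙ)]

x_0 = 1.5000, f(x_0) = 3.250000, coefficient = 1
x_1 = 1.7083, f(x_1) = 3.918403, coefficient = 2
x_2 = 1.9167, f(x_2) = 4.673611, coefficient = 2
x_3 = 2.1250, f(x_3) = 5.515625, coefficient = 2
x_4 = 2.3333, f(x_4) = 6.444444, coefficient = 2
x_5 = 2.5417, f(x_5) = 7.460069, coefficient = 2
x_6 = 2.7500, f(x_6) = 8.562500, coefficient = 1

I ≈ (0.208333/2) × 67.836806 = 7.066334
Exact value: 7.057292
Error: 0.009042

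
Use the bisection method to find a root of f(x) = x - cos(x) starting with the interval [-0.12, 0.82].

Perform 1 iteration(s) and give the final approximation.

f(x) = x - cos(x)
Initial interval: [-0.12, 0.82]

Iteration 1:
  c_1 = (-0.120000 + 0.820000)/2 = 0.350000
  f(c_1) = f(0.350000) = -0.589373
  f(a) × f(c) ≥ 0, new interval: [0.350000, 0.820000]

After 1 iteration(s), the approximation is c_1 = 0.350000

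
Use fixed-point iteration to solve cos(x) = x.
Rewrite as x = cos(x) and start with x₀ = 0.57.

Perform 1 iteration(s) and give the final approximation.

Equation: cos(x) = x
Fixed-point form: x = cos(x)
x₀ = 0.57

x_1 = g(0.570000) = 0.841901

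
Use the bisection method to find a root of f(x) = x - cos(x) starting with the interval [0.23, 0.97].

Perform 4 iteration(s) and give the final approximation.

f(x) = x - cos(x)
Initial interval: [0.23, 0.97]

Iteration 1:
  c_1 = (0.230000 + 0.970000)/2 = 0.600000
  f(c_1) = f(0.600000) = -0.225336
  f(a) × f(c) ≥ 0, new interval: [0.600000, 0.970000]
Iteration 2:
  c_2 = (0.600000 + 0.970000)/2 = 0.785000
  f(c_2) = f(0.785000) = 0.077612
  f(a) × f(c) < 0, new interval: [0.600000, 0.785000]
Iteration 3:
  c_3 = (0.600000 + 0.785000)/2 = 0.692500
  f(c_3) = f(0.692500) = -0.077152
  f(a) × f(c) ≥ 0, new interval: [0.692500, 0.785000]
Iteration 4:
  c_4 = (0.692500 + 0.785000)/2 = 0.738750
  f(c_4) = f(0.738750) = -0.000561
  f(a) × f(c) ≥ 0, new interval: [0.738750, 0.785000]

After 4 iteration(s), the approximation is c_4 = 0.738750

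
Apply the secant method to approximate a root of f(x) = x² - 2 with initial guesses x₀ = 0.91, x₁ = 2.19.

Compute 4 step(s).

f(x) = x² - 2
x₀ = 0.91, x₁ = 2.19

Secant formula: x_{n+1} = x_n - f(x_n)(x_n - x_{n-1})/(f(x_n) - f(x_{n-1}))

Iteration 1:
  f(0.910000) = -1.171900
  f(2.190000) = 2.796100
  x_2 = 2.190000 - 2.796100×(2.190000 - 0.910000)/(2.796100 - (-1.171900))
       = 1.288032
Iteration 2:
  f(2.190000) = 2.796100
  f(1.288032) = -0.340973
  x_3 = 1.288032 - (-0.340973)×(1.288032 - 2.190000)/(-0.340973 - 2.796100)
       = 1.386068
Iteration 3:
  f(1.288032) = -0.340973
  f(1.386068) = -0.078814
  x_4 = 1.386068 - (-0.078814)×(1.386068 - 1.288032)/(-0.078814 - (-0.340973))
       = 1.415542
Iteration 4:
  f(1.386068) = -0.078814
  f(1.415542) = 0.003758
  x_5 = 1.415542 - 0.003758×(1.415542 - 1.386068)/(0.003758 - (-0.078814))
       = 1.414200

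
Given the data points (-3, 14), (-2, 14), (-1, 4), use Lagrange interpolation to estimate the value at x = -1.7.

Lagrange interpolation formula:
P(x) = Σ yᵢ × Lᵢ(x)
where Lᵢ(x) = Π_{j≠i} (x - xⱼ)/(xᵢ - xⱼ)

L_0(-1.7) = (-1.7 - (-2))/(-3 - (-2)) × (-1.7 - (-1))/(-3 - (-1)) = -0.105000
L_1(-1.7) = (-1.7 - (-3))/(-2 - (-3)) × (-1.7 - (-1))/(-2 - (-1)) = 0.910000
L_2(-1.7) = (-1.7 - (-3))/(-1 - (-3)) × (-1.7 - (-2))/(-1 - (-2)) = 0.195000

P(-1.7) = 14×L_0(-1.7) + 14×L_1(-1.7) + 4×L_2(-1.7)
P(-1.7) = 12.050000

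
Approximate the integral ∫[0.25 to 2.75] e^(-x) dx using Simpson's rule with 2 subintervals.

f(x) = e^(-x)
a = 0.25, b = 2.75, n = 2
h = (b - a)/n = 1.250000

Simpson's rule: (h/3)[f(x₀) + 4f(x₁) + 2f(x₂) + ... + f(xₙ)]

x_0 = 0.2500, f(x_0) = 0.778801, coefficient = 1
x_1 = 1.5000, f(x_1) = 0.223130, coefficient = 4
x_2 = 2.7500, f(x_2) = 0.063928, coefficient = 1

I ≈ (1.250000/3) × 1.735249 = 0.723021
Exact value: 0.714873
Error: 0.008148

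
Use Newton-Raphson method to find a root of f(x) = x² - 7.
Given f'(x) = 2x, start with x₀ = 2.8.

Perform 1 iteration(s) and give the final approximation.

f(x) = x² - 7
f'(x) = 2x
x₀ = 2.8

Newton-Raphson formula: x_{n+1} = x_n - f(x_n)/f'(x_n)

Iteration 1:
  f(2.800000) = 0.840000
  f'(2.800000) = 5.600000
  x_1 = 2.800000 - 0.840000/5.600000 = 2.650000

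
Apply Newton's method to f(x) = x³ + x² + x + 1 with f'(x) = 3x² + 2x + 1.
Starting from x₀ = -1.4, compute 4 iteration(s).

f(x) = x³ + x² + x + 1
f'(x) = 3x² + 2x + 1
x₀ = -1.4

Newton-Raphson formula: x_{n+1} = x_n - f(x_n)/f'(x_n)

Iteration 1:
  f(-1.400000) = -1.184000
  f'(-1.400000) = 4.080000
  x_1 = -1.400000 - (-1.184000)/4.080000 = -1.109804
Iteration 2:
  f(-1.109804) = -0.245046
  f'(-1.109804) = 2.475386
  x_2 = -1.109804 - (-0.245046)/2.475386 = -1.010811
Iteration 3:
  f(-1.010811) = -0.021857
  f'(-1.010811) = 2.043595
  x_3 = -1.010811 - (-0.021857)/2.043595 = -1.000116
Iteration 4:
  f(-1.000116) = -0.000231
  f'(-1.000116) = 2.000463
  x_4 = -1.000116 - (-0.000231)/2.000463 = -1.000000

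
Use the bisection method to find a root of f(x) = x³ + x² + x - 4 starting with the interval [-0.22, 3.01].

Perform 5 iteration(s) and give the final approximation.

f(x) = x³ + x² + x - 4
Initial interval: [-0.22, 3.01]

Iteration 1:
  c_1 = (-0.220000 + 3.010000)/2 = 1.395000
  f(c_1) = f(1.395000) = 2.055730
  f(a) × f(c) < 0, new interval: [-0.220000, 1.395000]
Iteration 2:
  c_2 = (-0.220000 + 1.395000)/2 = 0.587500
  f(c_2) = f(0.587500) = -2.864564
  f(a) × f(c) ≥ 0, new interval: [0.587500, 1.395000]
Iteration 3:
  c_3 = (0.587500 + 1.395000)/2 = 0.991250
  f(c_3) = f(0.991250) = -1.052194
  f(a) × f(c) ≥ 0, new interval: [0.991250, 1.395000]
Iteration 4:
  c_4 = (0.991250 + 1.395000)/2 = 1.193125
  f(c_4) = f(1.193125) = 0.315142
  f(a) × f(c) < 0, new interval: [0.991250, 1.193125]
Iteration 5:
  c_5 = (0.991250 + 1.193125)/2 = 1.092187
  f(c_5) = f(1.092187) = -0.412097
  f(a) × f(c) ≥ 0, new interval: [1.092187, 1.193125]

After 5 iteration(s), the approximation is c_5 = 1.092187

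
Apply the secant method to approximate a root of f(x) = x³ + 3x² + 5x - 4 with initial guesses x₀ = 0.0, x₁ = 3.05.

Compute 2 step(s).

f(x) = x³ + 3x² + 5x - 4
x₀ = 0.0, x₁ = 3.05

Secant formula: x_{n+1} = x_n - f(x_n)(x_n - x_{n-1})/(f(x_n) - f(x_{n-1}))

Iteration 1:
  f(0.000000) = -4.000000
  f(3.050000) = 67.530125
  x_2 = 3.050000 - 67.530125×(3.050000 - 0.000000)/(67.530125 - (-4.000000))
       = 0.170558
Iteration 2:
  f(3.050000) = 67.530125
  f(0.170558) = -3.054981
  x_3 = 0.170558 - (-3.054981)×(0.170558 - 3.050000)/(-3.054981 - 67.530125)
       = 0.295182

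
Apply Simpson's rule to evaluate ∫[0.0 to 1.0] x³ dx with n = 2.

f(x) = x³
a = 0.0, b = 1.0, n = 2
h = (b - a)/n = 0.500000

Simpson's rule: (h/3)[f(x₀) + 4f(x₁) + 2f(x₂) + ... + f(xₙ)]

x_0 = 0.0000, f(x_0) = 0.000000, coefficient = 1
x_1 = 0.5000, f(x_1) = 0.125000, coefficient = 4
x_2 = 1.0000, f(x_2) = 1.000000, coefficient = 1

I ≈ (0.500000/3) × 1.500000 = 0.250000
Exact value: 0.250000
Error: 0.000000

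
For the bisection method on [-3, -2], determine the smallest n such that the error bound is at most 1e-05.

We need (b-a)/2^n ≤ 1e-05
(-2 - (-3))/2^n ≤ 1e-05
1/2^n ≤ 1e-05
2^n ≥ 100000
n ≥ log₂(100000) = 16.61
n ≥ 17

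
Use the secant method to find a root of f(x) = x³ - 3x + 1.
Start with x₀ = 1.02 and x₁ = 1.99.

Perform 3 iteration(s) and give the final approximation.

f(x) = x³ - 3x + 1
x₀ = 1.02, x₁ = 1.99

Secant formula: x_{n+1} = x_n - f(x_n)(x_n - x_{n-1})/(f(x_n) - f(x_{n-1}))

Iteration 1:
  f(1.020000) = -0.998792
  f(1.990000) = 2.910599
  x_2 = 1.990000 - 2.910599×(1.990000 - 1.020000)/(2.910599 - (-0.998792))
       = 1.267821
Iteration 2:
  f(1.990000) = 2.910599
  f(1.267821) = -0.765606
  x_3 = 1.267821 - (-0.765606)×(1.267821 - 1.990000)/(-0.765606 - 2.910599)
       = 1.418222
Iteration 3:
  f(1.267821) = -0.765606
  f(1.418222) = -0.402121
  x_4 = 1.418222 - (-0.402121)×(1.418222 - 1.267821)/(-0.402121 - (-0.765606))
       = 1.584609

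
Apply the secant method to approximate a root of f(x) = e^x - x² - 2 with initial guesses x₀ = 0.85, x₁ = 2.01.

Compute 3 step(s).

f(x) = e^x - x² - 2
x₀ = 0.85, x₁ = 2.01

Secant formula: x_{n+1} = x_n - f(x_n)(x_n - x_{n-1})/(f(x_n) - f(x_{n-1}))

Iteration 1:
  f(0.850000) = -0.382853
  f(2.010000) = 1.423217
  x_2 = 2.010000 - 1.423217×(2.010000 - 0.850000)/(1.423217 - (-0.382853))
       = 1.095898
Iteration 2:
  f(2.010000) = 1.423217
  f(1.095898) = -0.209124
  x_3 = 1.095898 - (-0.209124)×(1.095898 - 2.010000)/(-0.209124 - 1.423217)
       = 1.213007
Iteration 3:
  f(1.095898) = -0.209124
  f(1.213007) = -0.107803
  x_4 = 1.213007 - (-0.107803)×(1.213007 - 1.095898)/(-0.107803 - (-0.209124))
       = 1.337606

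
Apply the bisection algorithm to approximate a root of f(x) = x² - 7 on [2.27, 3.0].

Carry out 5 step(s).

f(x) = x² - 7
Initial interval: [2.27, 3.0]

Iteration 1:
  c_1 = (2.270000 + 3.000000)/2 = 2.635000
  f(c_1) = f(2.635000) = -0.056775
  f(a) × f(c) ≥ 0, new interval: [2.635000, 3.000000]
Iteration 2:
  c_2 = (2.635000 + 3.000000)/2 = 2.817500
  f(c_2) = f(2.817500) = 0.938306
  f(a) × f(c) < 0, new interval: [2.635000, 2.817500]
Iteration 3:
  c_3 = (2.635000 + 2.817500)/2 = 2.726250
  f(c_3) = f(2.726250) = 0.432439
  f(a) × f(c) < 0, new interval: [2.635000, 2.726250]
Iteration 4:
  c_4 = (2.635000 + 2.726250)/2 = 2.680625
  f(c_4) = f(2.680625) = 0.185750
  f(a) × f(c) < 0, new interval: [2.635000, 2.680625]
Iteration 5:
  c_5 = (2.635000 + 2.680625)/2 = 2.657812
  f(c_5) = f(2.657812) = 0.063967
  f(a) × f(c) < 0, new interval: [2.635000, 2.657812]

After 5 iteration(s), the approximation is c_5 = 2.657812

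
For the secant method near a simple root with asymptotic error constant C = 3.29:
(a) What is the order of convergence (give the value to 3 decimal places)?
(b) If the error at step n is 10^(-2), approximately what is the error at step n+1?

(a) Secant method has superlinear convergence with order φ = (1+√5)/2 ≈ 1.618.
    This means |e_{n+1}| ≈ C|e_n|^1.618.

(b) With |e_n| = 10^(-2) and C = 3.29:
    |e_{n+1}| ≈ 3.29 × (10^(-2))^1.618 = 3.29 × 10^(-3.24)

(a) ≈ 1.618 (golden ratio); (b) |e_{n+1}| ≈ 1.910e-03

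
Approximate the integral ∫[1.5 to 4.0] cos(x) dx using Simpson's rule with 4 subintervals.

f(x) = cos(x)
a = 1.5, b = 4.0, n = 4
h = (b - a)/n = 0.625000

Simpson's rule: (h/3)[f(x₀) + 4f(x₁) + 2f(x₂) + ... + f(xₙ)]

x_0 = 1.5000, f(x_0) = 0.070737, coefficient = 1
x_1 = 2.1250, f(x_1) = -0.526266, coefficient = 4
x_2 = 2.7500, f(x_2) = -0.924302, coefficient = 2
x_3 = 3.3750, f(x_3) = -0.972884, coefficient = 4
x_4 = 4.0000, f(x_4) = -0.653644, coefficient = 1

I ≈ (0.625000/3) × -8.428112 = -1.755857
Exact value: -1.754297
Error: 0.001559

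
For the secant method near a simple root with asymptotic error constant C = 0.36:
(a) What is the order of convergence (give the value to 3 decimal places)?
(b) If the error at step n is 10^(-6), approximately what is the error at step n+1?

(a) Secant method has superlinear convergence with order φ = (1+√5)/2 ≈ 1.618.
    This means |e_{n+1}| ≈ C|e_n|^1.618.

(b) With |e_n| = 10^(-6) and C = 0.36:
    |e_{n+1}| ≈ 0.36 × (10^(-6))^1.618 = 0.36 × 10^(-9.71)

(a) ≈ 1.618 (golden ratio); (b) |e_{n+1}| ≈ 7.049e-11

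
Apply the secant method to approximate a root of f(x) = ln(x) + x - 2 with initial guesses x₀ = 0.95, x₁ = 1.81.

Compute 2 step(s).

f(x) = ln(x) + x - 2
x₀ = 0.95, x₁ = 1.81

Secant formula: x_{n+1} = x_n - f(x_n)(x_n - x_{n-1})/(f(x_n) - f(x_{n-1}))

Iteration 1:
  f(0.950000) = -1.101293
  f(1.810000) = 0.403327
  x_2 = 1.810000 - 0.403327×(1.810000 - 0.950000)/(0.403327 - (-1.101293))
       = 1.579469
Iteration 2:
  f(1.810000) = 0.403327
  f(1.579469) = 0.036558
  x_3 = 1.579469 - 0.036558×(1.579469 - 1.810000)/(0.036558 - 0.403327)
       = 1.556491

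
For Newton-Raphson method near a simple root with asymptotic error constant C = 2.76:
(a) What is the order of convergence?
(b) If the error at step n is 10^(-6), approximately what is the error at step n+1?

(a) Newton-Raphson has quadratic (order 2) convergence near simple roots.
    This means |e_{n+1}| ≈ C|e_n|².

(b) With |e_n| = 10^(-6) and C = 2.76:
    |e_{n+1}| ≈ 2.76 × (10^(-6))² = 2.76 × 10^(-12)

(a) 2 (quadratic); (b) |e_{n+1}| ≈ 2.760e-12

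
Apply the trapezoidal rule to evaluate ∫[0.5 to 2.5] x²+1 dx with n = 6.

f(x) = x²+1
a = 0.5, b = 2.5, n = 6
h = (b - a)/n = 0.333333

Trapezoidal rule: (h/2)[f(x₀) + 2f(x₁) + 2f(x₂) + ... + f(xₙ)]

x_0 = 0.5000, f(x_0) = 1.250000, coefficient = 1
x_1 = 0.8333, f(x_1) = 1.694444, coefficient = 2
x_2 = 1.1667, f(x_2) = 2.361111, coefficient = 2
x_3 = 1.5000, f(x_3) = 3.250000, coefficient = 2
x_4 = 1.8333, f(x_4) = 4.361111, coefficient = 2
x_5 = 2.1667, f(x_5) = 5.694444, coefficient = 2
x_6 = 2.5000, f(x_6) = 7.250000, coefficient = 1

I ≈ (0.333333/2) × 43.222222 = 7.203704
Exact value: 7.166667
Error: 0.037037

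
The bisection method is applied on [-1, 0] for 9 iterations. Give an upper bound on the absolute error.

Bisection error bound: |error| ≤ (b-a)/2^n
|error| ≤ (0 - (-1))/2^9 = 1/2^9
|error| ≤ 0.0019531250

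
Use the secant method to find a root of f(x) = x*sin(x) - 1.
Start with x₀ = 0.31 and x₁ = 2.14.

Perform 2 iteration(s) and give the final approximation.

f(x) = x*sin(x) - 1
x₀ = 0.31, x₁ = 2.14

Secant formula: x_{n+1} = x_n - f(x_n)(x_n - x_{n-1})/(f(x_n) - f(x_{n-1}))

Iteration 1:
  f(0.310000) = -0.905432
  f(2.140000) = 0.802587
  x_2 = 2.140000 - 0.802587×(2.140000 - 0.310000)/(0.802587 - (-0.905432))
       = 1.280095
Iteration 2:
  f(2.140000) = 0.802587
  f(1.280095) = 0.226386
  x_3 = 1.280095 - 0.226386×(1.280095 - 2.140000)/(0.226386 - 0.802587)
       = 0.942243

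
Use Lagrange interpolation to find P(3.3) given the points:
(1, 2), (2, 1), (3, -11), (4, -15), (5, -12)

Lagrange interpolation formula:
P(x) = Σ yᵢ × Lᵢ(x)
where Lᵢ(x) = Π_{j≠i} (x - xⱼ)/(xᵢ - xⱼ)

L_0(3.3) = (3.3 - 2)/(1 - 2) × (3.3 - 3)/(1 - 3) × (3.3 - 4)/(1 - 4) × (3.3 - 5)/(1 - 5) = 0.019337
L_1(3.3) = (3.3 - 1)/(2 - 1) × (3.3 - 3)/(2 - 3) × (3.3 - 4)/(2 - 4) × (3.3 - 5)/(2 - 5) = -0.136850
L_2(3.3) = (3.3 - 1)/(3 - 1) × (3.3 - 2)/(3 - 2) × (3.3 - 4)/(3 - 4) × (3.3 - 5)/(3 - 5) = 0.889525
L_3(3.3) = (3.3 - 1)/(4 - 1) × (3.3 - 2)/(4 - 2) × (3.3 - 3)/(4 - 3) × (3.3 - 5)/(4 - 5) = 0.254150
L_4(3.3) = (3.3 - 1)/(5 - 1) × (3.3 - 2)/(5 - 2) × (3.3 - 3)/(5 - 3) × (3.3 - 4)/(5 - 4) = -0.026162

P(3.3) = 2×L_0(3.3) + 1×L_1(3.3) + (-11)×L_2(3.3) + (-15)×L_3(3.3) + (-12)×L_4(3.3)
P(3.3) = -13.381250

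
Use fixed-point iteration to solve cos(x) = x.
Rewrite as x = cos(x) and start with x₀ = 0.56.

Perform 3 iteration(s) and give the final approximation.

Equation: cos(x) = x
Fixed-point form: x = cos(x)
x₀ = 0.56

x_1 = g(0.560000) = 0.847255
x_2 = g(0.847255) = 0.662043
x_3 = g(0.662043) = 0.788738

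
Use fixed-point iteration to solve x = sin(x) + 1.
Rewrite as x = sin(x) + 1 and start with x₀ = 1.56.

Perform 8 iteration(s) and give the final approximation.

Equation: x = sin(x) + 1
Fixed-point form: x = sin(x) + 1
x₀ = 1.56

x_1 = g(1.560000) = 1.999942
x_2 = g(1.999942) = 1.909322
x_3 = g(1.909322) = 1.943245
x_4 = g(1.943245) = 1.931439
x_5 = g(1.931439) = 1.935670
x_6 = g(1.935670) = 1.934169
x_7 = g(1.934169) = 1.934703
x_8 = g(1.934703) = 1.934513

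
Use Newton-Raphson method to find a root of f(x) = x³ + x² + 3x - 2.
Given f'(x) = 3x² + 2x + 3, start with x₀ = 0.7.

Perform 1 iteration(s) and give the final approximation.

f(x) = x³ + x² + 3x - 2
f'(x) = 3x² + 2x + 3
x₀ = 0.7

Newton-Raphson formula: x_{n+1} = x_n - f(x_n)/f'(x_n)

Iteration 1:
  f(0.700000) = 0.933000
  f'(0.700000) = 5.870000
  x_1 = 0.700000 - 0.933000/5.870000 = 0.541056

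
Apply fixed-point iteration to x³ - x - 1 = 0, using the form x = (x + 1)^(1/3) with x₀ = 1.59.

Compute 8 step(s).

Equation: x³ - x - 1 = 0
Fixed-point form: x = (x + 1)^(1/3)
x₀ = 1.59

x_1 = g(1.590000) = 1.373304
x_2 = g(1.373304) = 1.333883
x_3 = g(1.333883) = 1.326457
x_4 = g(1.326457) = 1.325048
x_5 = g(1.325048) = 1.324781
x_6 = g(1.324781) = 1.324730
x_7 = g(1.324730) = 1.324720
x_8 = g(1.324720) = 1.324718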